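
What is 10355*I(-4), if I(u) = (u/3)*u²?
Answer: -662720/3 ≈ -2.2091e+5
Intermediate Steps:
I(u) = u³/3 (I(u) = (u*(⅓))*u² = (u/3)*u² = u³/3)
10355*I(-4) = 10355*((⅓)*(-4)³) = 10355*((⅓)*(-64)) = 10355*(-64/3) = -662720/3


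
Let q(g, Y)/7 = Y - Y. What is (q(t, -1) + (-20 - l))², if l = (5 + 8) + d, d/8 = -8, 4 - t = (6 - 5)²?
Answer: 961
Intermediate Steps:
t = 3 (t = 4 - (6 - 5)² = 4 - 1*1² = 4 - 1*1 = 4 - 1 = 3)
d = -64 (d = 8*(-8) = -64)
q(g, Y) = 0 (q(g, Y) = 7*(Y - Y) = 7*0 = 0)
l = -51 (l = (5 + 8) - 64 = 13 - 64 = -51)
(q(t, -1) + (-20 - l))² = (0 + (-20 - 1*(-51)))² = (0 + (-20 + 51))² = (0 + 31)² = 31² = 961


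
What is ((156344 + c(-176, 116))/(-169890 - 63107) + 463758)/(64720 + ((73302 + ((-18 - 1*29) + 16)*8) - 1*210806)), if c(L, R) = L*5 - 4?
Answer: -18009011211/2836039484 ≈ -6.3501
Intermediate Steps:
c(L, R) = -4 + 5*L (c(L, R) = 5*L - 4 = -4 + 5*L)
((156344 + c(-176, 116))/(-169890 - 63107) + 463758)/(64720 + ((73302 + ((-18 - 1*29) + 16)*8) - 1*210806)) = ((156344 + (-4 + 5*(-176)))/(-169890 - 63107) + 463758)/(64720 + ((73302 + ((-18 - 1*29) + 16)*8) - 1*210806)) = ((156344 + (-4 - 880))/(-232997) + 463758)/(64720 + ((73302 + ((-18 - 29) + 16)*8) - 210806)) = ((156344 - 884)*(-1/232997) + 463758)/(64720 + ((73302 + (-47 + 16)*8) - 210806)) = (155460*(-1/232997) + 463758)/(64720 + ((73302 - 31*8) - 210806)) = (-155460/232997 + 463758)/(64720 + ((73302 - 248) - 210806)) = 108054067266/(232997*(64720 + (73054 - 210806))) = 108054067266/(232997*(64720 - 137752)) = (108054067266/232997)/(-73032) = (108054067266/232997)*(-1/73032) = -18009011211/2836039484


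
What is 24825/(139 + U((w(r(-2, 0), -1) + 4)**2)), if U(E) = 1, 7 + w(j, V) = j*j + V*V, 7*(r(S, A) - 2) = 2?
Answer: 4965/28 ≈ 177.32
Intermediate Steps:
r(S, A) = 16/7 (r(S, A) = 2 + (1/7)*2 = 2 + 2/7 = 16/7)
w(j, V) = -7 + V**2 + j**2 (w(j, V) = -7 + (j*j + V*V) = -7 + (j**2 + V**2) = -7 + (V**2 + j**2) = -7 + V**2 + j**2)
24825/(139 + U((w(r(-2, 0), -1) + 4)**2)) = 24825/(139 + 1) = 24825/140 = 24825*(1/140) = 4965/28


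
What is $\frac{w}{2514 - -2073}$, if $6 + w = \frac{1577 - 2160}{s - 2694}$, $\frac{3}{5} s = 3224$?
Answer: $- \frac{16659}{12290102} \approx -0.0013555$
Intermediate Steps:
$s = \frac{16120}{3}$ ($s = \frac{5}{3} \cdot 3224 = \frac{16120}{3} \approx 5373.3$)
$w = - \frac{49977}{8038}$ ($w = -6 + \frac{1577 - 2160}{\frac{16120}{3} - 2694} = -6 - \frac{583}{\frac{8038}{3}} = -6 - \frac{1749}{8038} = - \frac{49977}{8038} \approx -6.2176$)
$\frac{w}{2514 - -2073} = - \frac{49977}{8038 \left(2514 - -2073\right)} = - \frac{49977}{8038 \left(2514 + 2073\right)} = - \frac{49977}{8038 \cdot 4587} = \left(- \frac{49977}{8038}\right) \frac{1}{4587} = - \frac{16659}{12290102}$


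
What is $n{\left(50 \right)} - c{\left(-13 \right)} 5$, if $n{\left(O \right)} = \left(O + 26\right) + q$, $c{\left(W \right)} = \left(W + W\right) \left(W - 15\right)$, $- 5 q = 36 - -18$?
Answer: $- \frac{17874}{5} \approx -3574.8$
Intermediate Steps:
$q = - \frac{54}{5}$ ($q = - \frac{36 - -18}{5} = - \frac{36 + 18}{5} = \left(- \frac{1}{5}\right) 54 = - \frac{54}{5} \approx -10.8$)
$c{\left(W \right)} = 2 W \left(-15 + W\right)$
$n{\left(O \right)} = \frac{76}{5} + O$ ($n{\left(O \right)} = \left(O + 26\right) - \frac{54}{5} = \left(26 + O\right) - \frac{54}{5} = \frac{76}{5} + O$)
$n{\left(50 \right)} - c{\left(-13 \right)} 5 = \left(\frac{76}{5} + 50\right) - 2 \left(-13\right) \left(-15 - 13\right) 5 = \frac{326}{5} - 2 \left(-13\right) \left(-28\right) 5 = \frac{326}{5} - 728 \cdot 5 = \frac{326}{5} - 3640 = - \frac{17874}{5}$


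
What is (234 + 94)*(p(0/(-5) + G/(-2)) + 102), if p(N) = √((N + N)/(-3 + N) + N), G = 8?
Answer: 33456 + 656*I*√35/7 ≈ 33456.0 + 554.42*I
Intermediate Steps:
p(N) = √(N + 2*N/(-3 + N)) (p(N) = √((2*N)/(-3 + N) + N) = √(2*N/(-3 + N) + N) = √(N + 2*N/(-3 + N)))
(234 + 94)*(p(0/(-5) + G/(-2)) + 102) = (234 + 94)*(√((0/(-5) + 8/(-2))*(-1 + (0/(-5) + 8/(-2)))/(-3 + (0/(-5) + 8/(-2)))) + 102) = 328*(√((0*(-⅕) + 8*(-½))*(-1 + (0*(-⅕) + 8*(-½)))/(-3 + (0*(-⅕) + 8*(-½)))) + 102) = 328*(√((0 - 4)*(-1 + (0 - 4))/(-3 + (0 - 4))) + 102) = 328*(√(-4*(-1 - 4)/(-3 - 4)) + 102) = 328*(√(-4*(-5)/(-7)) + 102) = 328*(√(-4*(-⅐)*(-5)) + 102) = 328*(√(-20/7) + 102) = 328*(2*I*√35/7 + 102) = 328*(102 + 2*I*√35/7) = 33456 + 656*I*√35/7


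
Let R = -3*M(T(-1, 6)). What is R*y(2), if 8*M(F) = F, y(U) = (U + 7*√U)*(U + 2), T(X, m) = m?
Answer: -18 - 63*√2 ≈ -107.10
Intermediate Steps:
y(U) = (2 + U)*(U + 7*√U) (y(U) = (U + 7*√U)*(2 + U) = (2 + U)*(U + 7*√U))
M(F) = F/8
R = -9/4 (R = -3*6/8 = -3*¾ = -9/4 ≈ -2.2500)
R*y(2) = -9*(2² + 2*2 + 7*2^(3/2) + 14*√2)/4 = -9*(4 + 4 + 7*(2*√2) + 14*√2)/4 = -9*(4 + 4 + 14*√2 + 14*√2)/4 = -9*(8 + 28*√2)/4 = -18 - 63*√2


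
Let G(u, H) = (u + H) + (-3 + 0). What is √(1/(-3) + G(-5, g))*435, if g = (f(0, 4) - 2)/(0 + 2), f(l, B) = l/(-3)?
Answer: 290*I*√21 ≈ 1328.9*I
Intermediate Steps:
f(l, B) = -l/3 (f(l, B) = l*(-⅓) = -l/3)
g = -1 (g = (-⅓*0 - 2)/(0 + 2) = (0 - 2)/2 = -2*½ = -1)
G(u, H) = -3 + H + u (G(u, H) = (H + u) - 3 = -3 + H + u)
√(1/(-3) + G(-5, g))*435 = √(1/(-3) + (-3 - 1 - 5))*435 = √(-⅓ - 9)*435 = √(-28/3)*435 = (2*I*√21/3)*435 = 290*I*√21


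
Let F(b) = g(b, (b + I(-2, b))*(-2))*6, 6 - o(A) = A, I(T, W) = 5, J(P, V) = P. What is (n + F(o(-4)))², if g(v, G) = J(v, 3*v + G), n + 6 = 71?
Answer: 15625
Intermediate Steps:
o(A) = 6 - A
n = 65 (n = -6 + 71 = 65)
g(v, G) = v
F(b) = 6*b (F(b) = b*6 = 6*b)
(n + F(o(-4)))² = (65 + 6*(6 - 1*(-4)))² = (65 + 6*(6 + 4))² = (65 + 6*10)² = (65 + 60)² = 125² = 15625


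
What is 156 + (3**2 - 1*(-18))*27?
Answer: 885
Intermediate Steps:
156 + (3**2 - 1*(-18))*27 = 156 + (9 + 18)*27 = 156 + 27*27 = 156 + 729 = 885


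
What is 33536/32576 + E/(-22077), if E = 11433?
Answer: 1916317/3745731 ≈ 0.51160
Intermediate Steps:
33536/32576 + E/(-22077) = 33536/32576 + 11433/(-22077) = 33536*(1/32576) + 11433*(-1/22077) = 524/509 - 3811/7359 = 1916317/3745731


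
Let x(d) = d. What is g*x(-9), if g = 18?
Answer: -162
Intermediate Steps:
g*x(-9) = 18*(-9) = -162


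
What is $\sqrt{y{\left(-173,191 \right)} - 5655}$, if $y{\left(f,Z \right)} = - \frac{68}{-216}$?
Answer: $\frac{i \sqrt{1832118}}{18} \approx 75.198 i$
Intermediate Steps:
$y{\left(f,Z \right)} = \frac{17}{54}$ ($y{\left(f,Z \right)} = \left(-68\right) \left(- \frac{1}{216}\right) = \frac{17}{54}$)
$\sqrt{y{\left(-173,191 \right)} - 5655} = \sqrt{\frac{17}{54} - 5655} = \sqrt{- \frac{305353}{54}} = \frac{i \sqrt{1832118}}{18}$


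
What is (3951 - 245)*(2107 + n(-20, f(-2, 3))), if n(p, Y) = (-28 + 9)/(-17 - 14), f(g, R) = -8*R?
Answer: 242135216/31 ≈ 7.8108e+6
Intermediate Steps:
n(p, Y) = 19/31 (n(p, Y) = -19/(-31) = -19*(-1/31) = 19/31)
(3951 - 245)*(2107 + n(-20, f(-2, 3))) = (3951 - 245)*(2107 + 19/31) = 3706*(65336/31) = 242135216/31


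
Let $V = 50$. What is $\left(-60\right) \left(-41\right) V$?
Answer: $123000$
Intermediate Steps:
$\left(-60\right) \left(-41\right) V = \left(-60\right) \left(-41\right) 50 = 2460 \cdot 50 = 123000$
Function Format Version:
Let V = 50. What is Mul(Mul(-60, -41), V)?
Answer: 123000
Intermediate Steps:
Mul(Mul(-60, -41), V) = Mul(Mul(-60, -41), 50) = Mul(2460, 50) = 123000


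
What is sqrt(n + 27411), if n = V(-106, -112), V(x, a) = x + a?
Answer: sqrt(27193) ≈ 164.90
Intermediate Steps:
V(x, a) = a + x
n = -218 (n = -112 - 106 = -218)
sqrt(n + 27411) = sqrt(-218 + 27411) = sqrt(27193)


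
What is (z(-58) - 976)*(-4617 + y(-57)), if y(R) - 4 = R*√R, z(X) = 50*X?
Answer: 17879988 + 220932*I*√57 ≈ 1.788e+7 + 1.668e+6*I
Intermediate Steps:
y(R) = 4 + R^(3/2) (y(R) = 4 + R*√R = 4 + R^(3/2))
(z(-58) - 976)*(-4617 + y(-57)) = (50*(-58) - 976)*(-4617 + (4 + (-57)^(3/2))) = (-2900 - 976)*(-4617 + (4 - 57*I*√57)) = -3876*(-4613 - 57*I*√57) = 17879988 + 220932*I*√57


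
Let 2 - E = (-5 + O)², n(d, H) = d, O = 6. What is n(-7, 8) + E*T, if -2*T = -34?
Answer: 10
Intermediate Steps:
T = 17 (T = -½*(-34) = 17)
E = 1 (E = 2 - (-5 + 6)² = 2 - 1*1² = 2 - 1*1 = 2 - 1 = 1)
n(-7, 8) + E*T = -7 + 1*17 = -7 + 17 = 10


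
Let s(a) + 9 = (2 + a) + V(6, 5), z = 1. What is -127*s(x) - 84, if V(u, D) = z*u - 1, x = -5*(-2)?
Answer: -1100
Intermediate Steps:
x = 10
V(u, D) = -1 + u (V(u, D) = 1*u - 1 = u - 1 = -1 + u)
s(a) = -2 + a (s(a) = -9 + ((2 + a) + (-1 + 6)) = -9 + ((2 + a) + 5) = -9 + (7 + a) = -2 + a)
-127*s(x) - 84 = -127*(-2 + 10) - 84 = -127*8 - 84 = -1016 - 84 = -1100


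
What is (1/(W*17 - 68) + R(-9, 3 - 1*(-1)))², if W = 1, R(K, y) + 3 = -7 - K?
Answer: 2704/2601 ≈ 1.0396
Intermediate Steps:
R(K, y) = -10 - K (R(K, y) = -3 + (-7 - K) = -10 - K)
(1/(W*17 - 68) + R(-9, 3 - 1*(-1)))² = (1/(1*17 - 68) + (-10 - 1*(-9)))² = (1/(17 - 68) + (-10 + 9))² = (1/(-51) - 1)² = (-1/51 - 1)² = (-52/51)² = 2704/2601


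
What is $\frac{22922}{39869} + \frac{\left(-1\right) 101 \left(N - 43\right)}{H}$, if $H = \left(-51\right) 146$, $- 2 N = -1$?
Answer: $- \frac{54173}{34925244} \approx -0.0015511$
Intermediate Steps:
$N = \frac{1}{2}$ ($N = \left(- \frac{1}{2}\right) \left(-1\right) = \frac{1}{2} \approx 0.5$)
$H = -7446$
$\frac{22922}{39869} + \frac{\left(-1\right) 101 \left(N - 43\right)}{H} = \frac{22922}{39869} + \frac{\left(-1\right) 101 \left(\frac{1}{2} - 43\right)}{-7446} = 22922 \cdot \frac{1}{39869} + - \frac{101 \left(-85\right)}{2} \left(- \frac{1}{7446}\right) = \frac{22922}{39869} + \left(-1\right) \left(- \frac{8585}{2}\right) \left(- \frac{1}{7446}\right) = \frac{22922}{39869} + \frac{8585}{2} \left(- \frac{1}{7446}\right) = \frac{22922}{39869} - \frac{505}{876} = - \frac{54173}{34925244}$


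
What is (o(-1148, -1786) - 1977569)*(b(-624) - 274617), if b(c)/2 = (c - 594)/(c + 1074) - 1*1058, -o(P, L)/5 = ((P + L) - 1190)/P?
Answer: 11780078833991498/21525 ≈ 5.4727e+11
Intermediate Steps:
o(P, L) = -5*(-1190 + L + P)/P (o(P, L) = -5*((P + L) - 1190)/P = -5*((L + P) - 1190)/P = -5*(-1190 + L + P)/P)
b(c) = -2116 + 2*(-594 + c)/(1074 + c) (b(c) = 2*((c - 594)/(c + 1074) - 1*1058) = 2*((-594 + c)/(1074 + c) - 1058) = 2*(-1058 + (-594 + c)/(1074 + c)) = -2116 + 2*(-594 + c)/(1074 + c))
(o(-1148, -1786) - 1977569)*(b(-624) - 274617) = (5*(1190 - 1*(-1786) - 1*(-1148))/(-1148) - 1977569)*(2*(-1136886 - 1057*(-624))/(1074 - 624) - 274617) = (5*(-1/1148)*(1190 + 1786 + 1148) - 1977569)*(2*(-1136886 + 659568)/450 - 274617) = (5*(-1/1148)*4124 - 1977569)*(2*(1/450)*(-477318) - 274617) = (-5155/287 - 1977569)*(-159106/75 - 274617) = -567567458/287*(-20755381/75) = 11780078833991498/21525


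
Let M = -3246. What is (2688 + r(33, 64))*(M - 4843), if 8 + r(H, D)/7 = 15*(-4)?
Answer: -17892868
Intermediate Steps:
r(H, D) = -476 (r(H, D) = -56 + 7*(15*(-4)) = -56 + 7*(-60) = -56 - 420 = -476)
(2688 + r(33, 64))*(M - 4843) = (2688 - 476)*(-3246 - 4843) = 2212*(-8089) = -17892868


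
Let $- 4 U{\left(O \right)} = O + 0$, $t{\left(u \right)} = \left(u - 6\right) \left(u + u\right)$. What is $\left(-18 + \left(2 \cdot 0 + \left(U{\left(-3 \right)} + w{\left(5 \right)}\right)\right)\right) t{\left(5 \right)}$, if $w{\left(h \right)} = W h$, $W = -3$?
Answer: $\frac{645}{2} \approx 322.5$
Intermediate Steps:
$t{\left(u \right)} = 2 u \left(-6 + u\right)$ ($t{\left(u \right)} = \left(-6 + u\right) 2 u = 2 u \left(-6 + u\right)$)
$U{\left(O \right)} = - \frac{O}{4}$ ($U{\left(O \right)} = - \frac{O + 0}{4} = - \frac{O}{4}$)
$w{\left(h \right)} = - 3 h$
$\left(-18 + \left(2 \cdot 0 + \left(U{\left(-3 \right)} + w{\left(5 \right)}\right)\right)\right) t{\left(5 \right)} = \left(-18 + \left(2 \cdot 0 - \frac{57}{4}\right)\right) 2 \cdot 5 \left(-6 + 5\right) = \left(-18 + \left(0 + \left(\frac{3}{4} - 15\right)\right)\right) 2 \cdot 5 \left(-1\right) = \left(-18 + \left(0 - \frac{57}{4}\right)\right) \left(-10\right) = \left(-18 - \frac{57}{4}\right) \left(-10\right) = \left(- \frac{129}{4}\right) \left(-10\right) = \frac{645}{2}$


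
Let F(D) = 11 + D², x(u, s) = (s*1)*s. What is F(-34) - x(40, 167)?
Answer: -26722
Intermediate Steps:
x(u, s) = s² (x(u, s) = s*s = s²)
F(-34) - x(40, 167) = (11 + (-34)²) - 1*167² = (11 + 1156) - 1*27889 = 1167 - 27889 = -26722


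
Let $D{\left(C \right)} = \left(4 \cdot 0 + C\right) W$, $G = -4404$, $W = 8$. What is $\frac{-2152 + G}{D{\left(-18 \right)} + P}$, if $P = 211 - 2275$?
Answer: $\frac{1639}{552} \approx 2.9692$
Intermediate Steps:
$P = -2064$ ($P = 211 - 2275 = -2064$)
$D{\left(C \right)} = 8 C$ ($D{\left(C \right)} = \left(4 \cdot 0 + C\right) 8 = \left(0 + C\right) 8 = C 8 = 8 C$)
$\frac{-2152 + G}{D{\left(-18 \right)} + P} = \frac{-2152 - 4404}{8 \left(-18\right) - 2064} = - \frac{6556}{-144 - 2064} = - \frac{6556}{-2208} = \left(-6556\right) \left(- \frac{1}{2208}\right) = \frac{1639}{552}$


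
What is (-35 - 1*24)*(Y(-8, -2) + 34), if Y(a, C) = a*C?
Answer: -2950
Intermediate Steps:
Y(a, C) = C*a
(-35 - 1*24)*(Y(-8, -2) + 34) = (-35 - 1*24)*(-2*(-8) + 34) = (-35 - 24)*(16 + 34) = -59*50 = -2950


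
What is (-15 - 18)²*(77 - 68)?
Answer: 9801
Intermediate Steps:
(-15 - 18)²*(77 - 68) = (-33)²*9 = 1089*9 = 9801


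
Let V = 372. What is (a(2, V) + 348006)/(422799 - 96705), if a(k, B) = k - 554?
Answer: 57909/54349 ≈ 1.0655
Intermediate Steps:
a(k, B) = -554 + k
(a(2, V) + 348006)/(422799 - 96705) = ((-554 + 2) + 348006)/(422799 - 96705) = (-552 + 348006)/326094 = 347454*(1/326094) = 57909/54349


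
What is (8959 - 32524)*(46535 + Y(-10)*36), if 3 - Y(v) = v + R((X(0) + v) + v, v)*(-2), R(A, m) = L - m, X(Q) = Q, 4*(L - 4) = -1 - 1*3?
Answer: -1129682535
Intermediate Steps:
L = 3 (L = 4 + (-1 - 1*3)/4 = 4 + (-1 - 3)/4 = 4 + (1/4)*(-4) = 4 - 1 = 3)
R(A, m) = 3 - m
Y(v) = 9 - 3*v (Y(v) = 3 - (v + (3 - v)*(-2)) = 3 - (v + (-6 + 2*v)) = 3 - (-6 + 3*v) = 3 + (6 - 3*v) = 9 - 3*v)
(8959 - 32524)*(46535 + Y(-10)*36) = (8959 - 32524)*(46535 + (9 - 3*(-10))*36) = -23565*(46535 + (9 + 30)*36) = -23565*(46535 + 39*36) = -23565*(46535 + 1404) = -23565*47939 = -1129682535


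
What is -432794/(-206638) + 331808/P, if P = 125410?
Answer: 30710209261/6478617895 ≈ 4.7402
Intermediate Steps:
-432794/(-206638) + 331808/P = -432794/(-206638) + 331808/125410 = -432794*(-1/206638) + 331808*(1/125410) = 216397/103319 + 165904/62705 = 30710209261/6478617895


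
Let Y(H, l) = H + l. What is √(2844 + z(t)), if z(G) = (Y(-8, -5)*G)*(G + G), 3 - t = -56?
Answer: I*√87662 ≈ 296.08*I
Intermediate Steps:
t = 59 (t = 3 - 1*(-56) = 3 + 56 = 59)
z(G) = -26*G² (z(G) = ((-8 - 5)*G)*(G + G) = (-13*G)*(2*G) = -26*G²)
√(2844 + z(t)) = √(2844 - 26*59²) = √(2844 - 26*3481) = √(2844 - 90506) = √(-87662) = I*√87662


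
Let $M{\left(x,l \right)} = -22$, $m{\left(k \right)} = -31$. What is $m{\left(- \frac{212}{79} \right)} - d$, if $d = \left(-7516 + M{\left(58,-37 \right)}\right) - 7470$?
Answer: $14977$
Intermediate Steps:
$d = -15008$ ($d = \left(-7516 - 22\right) - 7470 = -7538 - 7470 = -15008$)
$m{\left(- \frac{212}{79} \right)} - d = -31 - -15008 = -31 + 15008 = 14977$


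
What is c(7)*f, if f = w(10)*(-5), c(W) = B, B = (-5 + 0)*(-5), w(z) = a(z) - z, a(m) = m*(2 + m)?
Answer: -13750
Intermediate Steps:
w(z) = -z + z*(2 + z) (w(z) = z*(2 + z) - z = -z + z*(2 + z))
B = 25 (B = -5*(-5) = 25)
c(W) = 25
f = -550 (f = (10*(1 + 10))*(-5) = (10*11)*(-5) = 110*(-5) = -550)
c(7)*f = 25*(-550) = -13750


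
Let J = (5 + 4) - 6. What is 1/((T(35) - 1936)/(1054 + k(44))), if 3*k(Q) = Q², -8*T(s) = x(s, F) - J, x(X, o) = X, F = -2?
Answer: -2549/2910 ≈ -0.87595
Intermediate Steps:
J = 3 (J = 9 - 6 = 3)
T(s) = 3/8 - s/8 (T(s) = -(s - 1*3)/8 = -(s - 3)/8 = -(-3 + s)/8 = 3/8 - s/8)
k(Q) = Q²/3
1/((T(35) - 1936)/(1054 + k(44))) = 1/(((3/8 - ⅛*35) - 1936)/(1054 + (⅓)*44²)) = 1/(((3/8 - 35/8) - 1936)/(1054 + (⅓)*1936)) = 1/((-4 - 1936)/(1054 + 1936/3)) = 1/(-1940/5098/3) = 1/(-1940*3/5098) = 1/(-2910/2549) = -2549/2910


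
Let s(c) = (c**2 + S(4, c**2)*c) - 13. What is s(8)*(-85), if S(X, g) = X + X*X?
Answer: -17935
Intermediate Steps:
S(X, g) = X + X**2
s(c) = -13 + c**2 + 20*c (s(c) = (c**2 + (4*(1 + 4))*c) - 13 = (c**2 + (4*5)*c) - 13 = (c**2 + 20*c) - 13 = -13 + c**2 + 20*c)
s(8)*(-85) = (-13 + 8**2 + 20*8)*(-85) = (-13 + 64 + 160)*(-85) = 211*(-85) = -17935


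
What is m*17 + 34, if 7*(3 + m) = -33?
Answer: -680/7 ≈ -97.143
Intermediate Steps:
m = -54/7 (m = -3 + (⅐)*(-33) = -3 - 33/7 = -54/7 ≈ -7.7143)
m*17 + 34 = -54/7*17 + 34 = -918/7 + 34 = -680/7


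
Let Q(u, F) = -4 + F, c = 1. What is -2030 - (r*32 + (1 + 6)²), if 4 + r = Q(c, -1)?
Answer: -1791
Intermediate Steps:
r = -9 (r = -4 + (-4 - 1) = -4 - 5 = -9)
-2030 - (r*32 + (1 + 6)²) = -2030 - (-9*32 + (1 + 6)²) = -2030 - (-288 + 7²) = -2030 - (-288 + 49) = -2030 - 1*(-239) = -2030 + 239 = -1791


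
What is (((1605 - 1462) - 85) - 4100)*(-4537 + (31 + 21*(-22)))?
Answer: 20080656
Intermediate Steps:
(((1605 - 1462) - 85) - 4100)*(-4537 + (31 + 21*(-22))) = ((143 - 85) - 4100)*(-4537 + (31 - 462)) = (58 - 4100)*(-4537 - 431) = -4042*(-4968) = 20080656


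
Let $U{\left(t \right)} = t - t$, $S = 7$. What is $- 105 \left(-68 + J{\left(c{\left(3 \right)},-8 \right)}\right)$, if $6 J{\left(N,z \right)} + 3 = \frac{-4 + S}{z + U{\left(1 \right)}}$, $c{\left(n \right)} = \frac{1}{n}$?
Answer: $\frac{115185}{16} \approx 7199.1$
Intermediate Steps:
$U{\left(t \right)} = 0$
$J{\left(N,z \right)} = - \frac{1}{2} + \frac{1}{2 z}$ ($J{\left(N,z \right)} = - \frac{1}{2} + \frac{\left(-4 + 7\right) \frac{1}{z + 0}}{6} = - \frac{1}{2} + \frac{3 \frac{1}{z}}{6} = - \frac{1}{2} + \frac{1}{2 z}$)
$- 105 \left(-68 + J{\left(c{\left(3 \right)},-8 \right)}\right) = - 105 \left(-68 + \frac{1 - -8}{2 \left(-8\right)}\right) = - 105 \left(-68 + \frac{1}{2} \left(- \frac{1}{8}\right) \left(1 + 8\right)\right) = - 105 \left(-68 + \frac{1}{2} \left(- \frac{1}{8}\right) 9\right) = - 105 \left(-68 - \frac{9}{16}\right) = \left(-105\right) \left(- \frac{1097}{16}\right) = \frac{115185}{16}$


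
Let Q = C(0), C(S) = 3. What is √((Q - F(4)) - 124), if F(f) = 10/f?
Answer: I*√494/2 ≈ 11.113*I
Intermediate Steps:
Q = 3
√((Q - F(4)) - 124) = √((3 - 10/4) - 124) = √((3 - 1*5/2) - 124) = √((3 - 5/2) - 124) = √(½ - 124) = √(-247/2) = I*√494/2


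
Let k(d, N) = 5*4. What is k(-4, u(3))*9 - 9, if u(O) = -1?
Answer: 171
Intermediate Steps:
k(d, N) = 20
k(-4, u(3))*9 - 9 = 20*9 - 9 = 180 - 9 = 171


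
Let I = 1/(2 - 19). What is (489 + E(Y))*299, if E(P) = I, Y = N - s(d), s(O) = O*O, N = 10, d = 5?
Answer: 2485288/17 ≈ 1.4619e+5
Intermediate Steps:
s(O) = O²
I = -1/17 (I = 1/(-17) = -1/17 ≈ -0.058824)
Y = -15 (Y = 10 - 1*5² = 10 - 1*25 = 10 - 25 = -15)
E(P) = -1/17
(489 + E(Y))*299 = (489 - 1/17)*299 = (8312/17)*299 = 2485288/17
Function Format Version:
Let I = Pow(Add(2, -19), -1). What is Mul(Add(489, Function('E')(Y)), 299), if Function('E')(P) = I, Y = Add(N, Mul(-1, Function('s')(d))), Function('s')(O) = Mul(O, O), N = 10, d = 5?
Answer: Rational(2485288, 17) ≈ 1.4619e+5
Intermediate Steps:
Function('s')(O) = Pow(O, 2)
I = Rational(-1, 17) (I = Pow(-17, -1) = Rational(-1, 17) ≈ -0.058824)
Y = -15 (Y = Add(10, Mul(-1, Pow(5, 2))) = Add(10, Mul(-1, 25)) = Add(10, -25) = -15)
Function('E')(P) = Rational(-1, 17)
Mul(Add(489, Function('E')(Y)), 299) = Mul(Add(489, Rational(-1, 17)), 299) = Mul(Rational(8312, 17), 299) = Rational(2485288, 17)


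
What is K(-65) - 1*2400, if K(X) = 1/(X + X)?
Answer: -312001/130 ≈ -2400.0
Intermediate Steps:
K(X) = 1/(2*X)
K(-65) - 1*2400 = (½)/(-65) - 1*2400 = (½)*(-1/65) - 2400 = -1/130 - 2400 = -312001/130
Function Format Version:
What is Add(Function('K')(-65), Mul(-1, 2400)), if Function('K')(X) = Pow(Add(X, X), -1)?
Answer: Rational(-312001, 130) ≈ -2400.0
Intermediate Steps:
Function('K')(X) = Mul(Rational(1, 2), Pow(X, -1)) (Function('K')(X) = Pow(Mul(2, X), -1) = Mul(Rational(1, 2), Pow(X, -1)))
Add(Function('K')(-65), Mul(-1, 2400)) = Add(Mul(Rational(1, 2), Pow(-65, -1)), Mul(-1, 2400)) = Add(Mul(Rational(1, 2), Rational(-1, 65)), -2400) = Add(Rational(-1, 130), -2400) = Rational(-312001, 130)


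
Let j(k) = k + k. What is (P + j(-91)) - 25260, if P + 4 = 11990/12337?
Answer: -313915312/12337 ≈ -25445.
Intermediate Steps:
j(k) = 2*k
P = -37358/12337 (P = -4 + 11990/12337 = -37358/12337 ≈ -3.0281)
(P + j(-91)) - 25260 = (-37358/12337 + 2*(-91)) - 25260 = (-37358/12337 - 182) - 25260 = -2282692/12337 - 25260 = -313915312/12337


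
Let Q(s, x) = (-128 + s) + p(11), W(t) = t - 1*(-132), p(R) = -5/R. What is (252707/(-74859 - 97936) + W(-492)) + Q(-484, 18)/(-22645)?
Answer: -88897356110/245956403 ≈ -361.44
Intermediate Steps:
W(t) = 132 + t (W(t) = t + 132 = 132 + t)
Q(s, x) = -1413/11 + s (Q(s, x) = (-128 + s) - 5/11 = -1413/11 + s)
(252707/(-74859 - 97936) + W(-492)) + Q(-484, 18)/(-22645) = (252707/(-74859 - 97936) + (132 - 492)) + (-1413/11 - 484)/(-22645) = (252707/(-172795) - 360) - 6737/11*(-1/22645) = (252707*(-1/172795) - 360) + 6737/249095 = (-36101/24685 - 360) + 6737/249095 = -8922701/24685 + 6737/249095 = -88897356110/245956403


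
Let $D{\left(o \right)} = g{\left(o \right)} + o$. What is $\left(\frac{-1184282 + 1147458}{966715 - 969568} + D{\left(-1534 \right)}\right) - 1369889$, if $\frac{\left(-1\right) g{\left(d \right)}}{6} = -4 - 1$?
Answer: $- \frac{3912547405}{2853} \approx -1.3714 \cdot 10^{6}$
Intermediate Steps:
$g{\left(d \right)} = 30$ ($g{\left(d \right)} = - 6 \left(-4 - 1\right) = \left(-6\right) \left(-5\right) = 30$)
$D{\left(o \right)} = 30 + o$
$\left(\frac{-1184282 + 1147458}{966715 - 969568} + D{\left(-1534 \right)}\right) - 1369889 = \left(\frac{-1184282 + 1147458}{966715 - 969568} + \left(30 - 1534\right)\right) - 1369889 = \left(- \frac{36824}{-2853} - 1504\right) - 1369889 = \left(\left(-36824\right) \left(- \frac{1}{2853}\right) - 1504\right) - 1369889 = \left(\frac{36824}{2853} - 1504\right) - 1369889 = - \frac{4254088}{2853} - 1369889 = - \frac{3912547405}{2853}$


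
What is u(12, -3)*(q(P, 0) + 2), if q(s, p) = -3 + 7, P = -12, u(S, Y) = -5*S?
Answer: -360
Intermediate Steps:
q(s, p) = 4
u(12, -3)*(q(P, 0) + 2) = (-5*12)*(4 + 2) = -60*6 = -360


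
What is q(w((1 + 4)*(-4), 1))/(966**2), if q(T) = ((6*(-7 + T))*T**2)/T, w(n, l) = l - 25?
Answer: 124/25921 ≈ 0.0047838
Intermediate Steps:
w(n, l) = -25 + l
q(T) = T*(-42 + 6*T) (q(T) = ((-42 + 6*T)*T**2)/T = (T**2*(-42 + 6*T))/T = T*(-42 + 6*T))
q(w((1 + 4)*(-4), 1))/(966**2) = (6*(-25 + 1)*(-7 + (-25 + 1)))/(966**2) = (6*(-24)*(-7 - 24))/933156 = (6*(-24)*(-31))*(1/933156) = 4464*(1/933156) = 124/25921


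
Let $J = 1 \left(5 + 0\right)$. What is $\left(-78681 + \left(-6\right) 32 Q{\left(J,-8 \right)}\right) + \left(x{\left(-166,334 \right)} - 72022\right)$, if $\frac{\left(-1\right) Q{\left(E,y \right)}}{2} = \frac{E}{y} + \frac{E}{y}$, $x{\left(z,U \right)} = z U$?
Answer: $-206627$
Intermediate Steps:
$J = 5$ ($J = 1 \cdot 5 = 5$)
$x{\left(z,U \right)} = U z$
$Q{\left(E,y \right)} = - \frac{4 E}{y}$ ($Q{\left(E,y \right)} = - 2 \left(\frac{E}{y} + \frac{E}{y}\right) = - 2 \frac{2 E}{y} = - \frac{4 E}{y}$)
$\left(-78681 + \left(-6\right) 32 Q{\left(J,-8 \right)}\right) + \left(x{\left(-166,334 \right)} - 72022\right) = \left(-78681 + \left(-6\right) 32 \left(\left(-4\right) 5 \frac{1}{-8}\right)\right) + \left(334 \left(-166\right) - 72022\right) = \left(-78681 - 192 \left(\left(-4\right) 5 \left(- \frac{1}{8}\right)\right)\right) - 127466 = \left(-78681 - 480\right) - 127466 = -79161 - 127466 = -206627$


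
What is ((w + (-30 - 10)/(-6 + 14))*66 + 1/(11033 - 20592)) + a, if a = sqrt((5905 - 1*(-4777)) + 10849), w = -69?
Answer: -46686157/9559 + sqrt(21531) ≈ -4737.3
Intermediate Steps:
a = sqrt(21531) (a = sqrt((5905 + 4777) + 10849) = sqrt(10682 + 10849) = sqrt(21531) ≈ 146.73)
((w + (-30 - 10)/(-6 + 14))*66 + 1/(11033 - 20592)) + a = ((-69 + (-30 - 10)/(-6 + 14))*66 + 1/(11033 - 20592)) + sqrt(21531) = ((-69 - 40/8)*66 + 1/(-9559)) + sqrt(21531) = ((-69 - 40*1/8)*66 - 1/9559) + sqrt(21531) = ((-69 - 5)*66 - 1/9559) + sqrt(21531) = (-74*66 - 1/9559) + sqrt(21531) = (-4884 - 1/9559) + sqrt(21531) = -46686157/9559 + sqrt(21531)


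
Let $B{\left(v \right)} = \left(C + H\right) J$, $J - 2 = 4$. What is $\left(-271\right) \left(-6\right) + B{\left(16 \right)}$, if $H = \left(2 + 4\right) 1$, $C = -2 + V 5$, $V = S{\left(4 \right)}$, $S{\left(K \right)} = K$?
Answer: $1770$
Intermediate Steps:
$V = 4$
$C = 18$ ($C = -2 + 4 \cdot 5 = -2 + 20 = 18$)
$J = 6$ ($J = 2 + 4 = 6$)
$H = 6$ ($H = 6 \cdot 1 = 6$)
$B{\left(v \right)} = 144$ ($B{\left(v \right)} = \left(18 + 6\right) 6 = 24 \cdot 6 = 144$)
$\left(-271\right) \left(-6\right) + B{\left(16 \right)} = \left(-271\right) \left(-6\right) + 144 = 1626 + 144 = 1770$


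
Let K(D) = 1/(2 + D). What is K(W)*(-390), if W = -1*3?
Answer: 390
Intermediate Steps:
W = -3
K(W)*(-390) = -390/(2 - 3) = -390/(-1) = -1*(-390) = 390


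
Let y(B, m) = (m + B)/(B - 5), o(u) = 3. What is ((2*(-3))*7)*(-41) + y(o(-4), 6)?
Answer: 3435/2 ≈ 1717.5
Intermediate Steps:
y(B, m) = (B + m)/(-5 + B)
((2*(-3))*7)*(-41) + y(o(-4), 6) = ((2*(-3))*7)*(-41) + (3 + 6)/(-5 + 3) = -6*7*(-41) + 9/(-2) = -42*(-41) - ½*9 = 1722 - 9/2 = 3435/2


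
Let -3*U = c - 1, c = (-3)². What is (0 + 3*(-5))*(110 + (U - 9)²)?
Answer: -11075/3 ≈ -3691.7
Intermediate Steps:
c = 9
U = -8/3 (U = -(9 - 1)/3 = -⅓*8 = -8/3 ≈ -2.6667)
(0 + 3*(-5))*(110 + (U - 9)²) = (0 + 3*(-5))*(110 + (-8/3 - 9)²) = (0 - 15)*(110 + (-35/3)²) = -15*(110 + 1225/9) = -15*2215/9 = -11075/3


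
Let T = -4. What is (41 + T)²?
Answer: 1369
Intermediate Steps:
(41 + T)² = (41 - 4)² = 37² = 1369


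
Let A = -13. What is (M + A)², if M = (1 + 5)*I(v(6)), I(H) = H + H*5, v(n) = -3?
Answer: 14641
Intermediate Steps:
I(H) = 6*H (I(H) = H + 5*H = 6*H)
M = -108 (M = (1 + 5)*(6*(-3)) = 6*(-18) = -108)
(M + A)² = (-108 - 13)² = (-121)² = 14641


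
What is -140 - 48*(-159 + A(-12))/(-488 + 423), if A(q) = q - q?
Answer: -16732/65 ≈ -257.42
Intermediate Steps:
A(q) = 0
-140 - 48*(-159 + A(-12))/(-488 + 423) = -140 - 48*(-159 + 0)/(-488 + 423) = -140 - (-7632)/(-65) = -140 - (-7632)*(-1)/65 = -140 - 48*159/65 = -140 - 7632/65 = -16732/65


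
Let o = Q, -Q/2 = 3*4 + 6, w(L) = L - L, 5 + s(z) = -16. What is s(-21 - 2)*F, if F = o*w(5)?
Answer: 0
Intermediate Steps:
s(z) = -21 (s(z) = -5 - 16 = -21)
w(L) = 0
Q = -36 (Q = -2*(3*4 + 6) = -2*(12 + 6) = -2*18 = -36)
o = -36
F = 0 (F = -36*0 = 0)
s(-21 - 2)*F = -21*0 = 0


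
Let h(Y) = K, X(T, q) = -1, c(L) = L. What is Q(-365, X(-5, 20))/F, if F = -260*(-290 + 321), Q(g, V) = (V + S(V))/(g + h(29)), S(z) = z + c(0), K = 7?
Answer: -1/1442740 ≈ -6.9313e-7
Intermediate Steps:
h(Y) = 7
S(z) = z (S(z) = z + 0 = z)
Q(g, V) = 2*V/(7 + g) (Q(g, V) = (V + V)/(g + 7) = (2*V)/(7 + g) = 2*V/(7 + g))
F = -8060 (F = -260*31 = -8060)
Q(-365, X(-5, 20))/F = (2*(-1)/(7 - 365))/(-8060) = (2*(-1)/(-358))*(-1/8060) = (2*(-1)*(-1/358))*(-1/8060) = (1/179)*(-1/8060) = -1/1442740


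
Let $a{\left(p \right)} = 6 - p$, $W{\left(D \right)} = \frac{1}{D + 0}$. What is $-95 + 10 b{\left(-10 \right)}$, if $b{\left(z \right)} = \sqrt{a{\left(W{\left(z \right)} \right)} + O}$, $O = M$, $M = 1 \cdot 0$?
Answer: $-95 + \sqrt{610} \approx -70.302$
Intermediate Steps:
$M = 0$
$W{\left(D \right)} = \frac{1}{D}$
$O = 0$
$b{\left(z \right)} = \sqrt{6 - \frac{1}{z}}$ ($b{\left(z \right)} = \sqrt{\left(6 - \frac{1}{z}\right) + 0} = \sqrt{6 - \frac{1}{z}}$)
$-95 + 10 b{\left(-10 \right)} = -95 + 10 \sqrt{6 - \frac{1}{-10}} = -95 + 10 \sqrt{6 - - \frac{1}{10}} = -95 + 10 \sqrt{6 + \frac{1}{10}} = -95 + 10 \sqrt{\frac{61}{10}} = -95 + 10 \frac{\sqrt{610}}{10} = -95 + \sqrt{610}$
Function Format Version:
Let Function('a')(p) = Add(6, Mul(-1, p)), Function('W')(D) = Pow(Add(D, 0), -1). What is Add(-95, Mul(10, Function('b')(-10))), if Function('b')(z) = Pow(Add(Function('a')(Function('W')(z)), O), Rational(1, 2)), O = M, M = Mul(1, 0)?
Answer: Add(-95, Pow(610, Rational(1, 2))) ≈ -70.302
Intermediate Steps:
M = 0
Function('W')(D) = Pow(D, -1)
O = 0
Function('b')(z) = Pow(Add(6, Mul(-1, Pow(z, -1))), Rational(1, 2)) (Function('b')(z) = Pow(Add(Add(6, Mul(-1, Pow(z, -1))), 0), Rational(1, 2)) = Pow(Add(6, Mul(-1, Pow(z, -1))), Rational(1, 2)))
Add(-95, Mul(10, Function('b')(-10))) = Add(-95, Mul(10, Pow(Add(6, Mul(-1, Pow(-10, -1))), Rational(1, 2)))) = Add(-95, Mul(10, Pow(Add(6, Mul(-1, Rational(-1, 10))), Rational(1, 2)))) = Add(-95, Mul(10, Pow(Add(6, Rational(1, 10)), Rational(1, 2)))) = Add(-95, Mul(10, Pow(Rational(61, 10), Rational(1, 2)))) = Add(-95, Mul(10, Mul(Rational(1, 10), Pow(610, Rational(1, 2))))) = Add(-95, Pow(610, Rational(1, 2)))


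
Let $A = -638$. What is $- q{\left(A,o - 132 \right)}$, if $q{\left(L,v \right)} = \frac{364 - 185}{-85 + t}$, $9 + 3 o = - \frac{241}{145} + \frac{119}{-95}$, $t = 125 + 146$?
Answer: $- \frac{179}{186} \approx -0.96237$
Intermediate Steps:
$t = 271$
$o = - \frac{6565}{1653}$ ($o = -3 + \frac{- \frac{241}{145} + \frac{119}{-95}}{3} = -3 + \frac{\left(-241\right) \frac{1}{145} + 119 \left(- \frac{1}{95}\right)}{3} = -3 + \frac{- \frac{241}{145} - \frac{119}{95}}{3} = -3 + \frac{1}{3} \left(- \frac{1606}{551}\right) = -3 - \frac{1606}{1653} = - \frac{6565}{1653} \approx -3.9716$)
$q{\left(L,v \right)} = \frac{179}{186}$ ($q{\left(L,v \right)} = \frac{364 - 185}{-85 + 271} = \frac{179}{186}$)
$- q{\left(A,o - 132 \right)} = \left(-1\right) \frac{179}{186} = - \frac{179}{186}$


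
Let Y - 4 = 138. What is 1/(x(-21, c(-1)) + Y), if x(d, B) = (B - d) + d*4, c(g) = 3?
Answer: 1/82 ≈ 0.012195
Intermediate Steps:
Y = 142 (Y = 4 + 138 = 142)
x(d, B) = B + 3*d (x(d, B) = (B - d) + 4*d = B + 3*d)
1/(x(-21, c(-1)) + Y) = 1/((3 + 3*(-21)) + 142) = 1/((3 - 63) + 142) = 1/(-60 + 142) = 1/82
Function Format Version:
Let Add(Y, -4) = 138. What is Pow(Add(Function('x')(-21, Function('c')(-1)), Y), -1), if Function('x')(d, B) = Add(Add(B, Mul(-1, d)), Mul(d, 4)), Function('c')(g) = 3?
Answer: Rational(1, 82) ≈ 0.012195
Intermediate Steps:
Y = 142 (Y = Add(4, 138) = 142)
Function('x')(d, B) = Add(B, Mul(3, d)) (Function('x')(d, B) = Add(Add(B, Mul(-1, d)), Mul(4, d)) = Add(B, Mul(3, d)))
Pow(Add(Function('x')(-21, Function('c')(-1)), Y), -1) = Pow(Add(Add(3, Mul(3, -21)), 142), -1) = Pow(Add(Add(3, -63), 142), -1) = Pow(Add(-60, 142), -1) = Pow(82, -1) = Rational(1, 82)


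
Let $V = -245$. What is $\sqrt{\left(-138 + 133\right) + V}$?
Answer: $5 i \sqrt{10} \approx 15.811 i$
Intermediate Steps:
$\sqrt{\left(-138 + 133\right) + V} = \sqrt{\left(-138 + 133\right) - 245} = \sqrt{-5 - 245} = \sqrt{-250} = 5 i \sqrt{10}$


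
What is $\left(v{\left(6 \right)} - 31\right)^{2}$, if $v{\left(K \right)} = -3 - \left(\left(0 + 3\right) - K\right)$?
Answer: $961$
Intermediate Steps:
$v{\left(K \right)} = -6 + K$ ($v{\left(K \right)} = -3 - \left(3 - K\right) = -3 + \left(-3 + K\right) = -6 + K$)
$\left(v{\left(6 \right)} - 31\right)^{2} = \left(\left(-6 + 6\right) - 31\right)^{2} = \left(0 - 31\right)^{2} = \left(-31\right)^{2} = 961$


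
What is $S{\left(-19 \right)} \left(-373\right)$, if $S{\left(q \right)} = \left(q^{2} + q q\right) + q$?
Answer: $-262219$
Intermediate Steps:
$S{\left(q \right)} = q + 2 q^{2}$ ($S{\left(q \right)} = \left(q^{2} + q^{2}\right) + q = 2 q^{2} + q = q + 2 q^{2}$)
$S{\left(-19 \right)} \left(-373\right) = - 19 \left(1 + 2 \left(-19\right)\right) \left(-373\right) = - 19 \left(1 - 38\right) \left(-373\right) = \left(-19\right) \left(-37\right) \left(-373\right) = 703 \left(-373\right) = -262219$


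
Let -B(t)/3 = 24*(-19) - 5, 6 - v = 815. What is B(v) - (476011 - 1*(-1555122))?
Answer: -2029750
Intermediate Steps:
v = -809 (v = 6 - 1*815 = 6 - 815 = -809)
B(t) = 1383 (B(t) = -3*(24*(-19) - 5) = -3*(-456 - 5) = -3*(-461) = 1383)
B(v) - (476011 - 1*(-1555122)) = 1383 - (476011 - 1*(-1555122)) = 1383 - (476011 + 1555122) = 1383 - 1*2031133 = 1383 - 2031133 = -2029750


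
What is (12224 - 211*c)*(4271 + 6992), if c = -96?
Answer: 365822240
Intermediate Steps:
(12224 - 211*c)*(4271 + 6992) = (12224 - 211*(-96))*(4271 + 6992) = (12224 + 20256)*11263 = 32480*11263 = 365822240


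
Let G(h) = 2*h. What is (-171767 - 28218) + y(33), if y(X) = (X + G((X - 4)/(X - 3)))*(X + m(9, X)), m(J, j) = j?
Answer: -988397/5 ≈ -1.9768e+5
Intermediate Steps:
y(X) = 2*X*(X + 2*(-4 + X)/(-3 + X)) (y(X) = (X + 2*((X - 4)/(X - 3)))*(X + X) = (X + 2*((-4 + X)/(-3 + X)))*(2*X) = (X + 2*(-4 + X)/(-3 + X))*(2*X) = 2*X*(X + 2*(-4 + X)/(-3 + X)))
(-171767 - 28218) + y(33) = (-171767 - 28218) + 2*33*(-8 + 33**2 - 1*33)/(-3 + 33) = -199985 + 2*33*(-8 + 1089 - 33)/30 = -199985 + 2*33*(1/30)*1048 = -199985 + 11528/5 = -988397/5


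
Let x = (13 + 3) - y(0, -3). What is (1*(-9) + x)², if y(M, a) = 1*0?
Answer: 49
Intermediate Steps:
y(M, a) = 0
x = 16 (x = (13 + 3) - 1*0 = 16 + 0 = 16)
(1*(-9) + x)² = (1*(-9) + 16)² = (-9 + 16)² = 7² = 49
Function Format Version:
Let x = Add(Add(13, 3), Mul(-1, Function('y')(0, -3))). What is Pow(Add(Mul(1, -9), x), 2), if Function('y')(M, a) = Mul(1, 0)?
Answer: 49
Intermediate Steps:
Function('y')(M, a) = 0
x = 16 (x = Add(Add(13, 3), Mul(-1, 0)) = Add(16, 0) = 16)
Pow(Add(Mul(1, -9), x), 2) = Pow(Add(Mul(1, -9), 16), 2) = Pow(Add(-9, 16), 2) = Pow(7, 2) = 49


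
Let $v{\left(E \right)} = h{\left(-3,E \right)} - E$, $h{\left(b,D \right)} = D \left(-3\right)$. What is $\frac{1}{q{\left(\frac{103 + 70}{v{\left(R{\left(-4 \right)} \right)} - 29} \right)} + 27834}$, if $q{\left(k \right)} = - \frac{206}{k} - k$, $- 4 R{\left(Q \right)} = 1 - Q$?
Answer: $\frac{4152}{115715353} \approx 3.5881 \cdot 10^{-5}$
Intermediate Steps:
$h{\left(b,D \right)} = - 3 D$
$R{\left(Q \right)} = - \frac{1}{4} + \frac{Q}{4}$ ($R{\left(Q \right)} = - \frac{1 - Q}{4} = - \frac{1}{4} + \frac{Q}{4}$)
$v{\left(E \right)} = - 4 E$ ($v{\left(E \right)} = - 3 E - E = - 4 E$)
$q{\left(k \right)} = - k - \frac{206}{k}$
$\frac{1}{q{\left(\frac{103 + 70}{v{\left(R{\left(-4 \right)} \right)} - 29} \right)} + 27834} = \frac{1}{\left(- \frac{103 + 70}{- 4 \left(- \frac{1}{4} + \frac{1}{4} \left(-4\right)\right) - 29} - \frac{206}{\left(103 + 70\right) \frac{1}{- 4 \left(- \frac{1}{4} + \frac{1}{4} \left(-4\right)\right) - 29}}\right) + 27834} = \frac{1}{\left(- \frac{173}{- 4 \left(- \frac{1}{4} - 1\right) - 29} - \frac{206}{173 \frac{1}{- 4 \left(- \frac{1}{4} - 1\right) - 29}}\right) + 27834} = \frac{1}{\left(- \frac{173}{\left(-4\right) \left(- \frac{5}{4}\right) - 29} - \frac{206}{173 \frac{1}{\left(-4\right) \left(- \frac{5}{4}\right) - 29}}\right) + 27834} = \frac{1}{\left(- \frac{173}{5 - 29} - \frac{206}{173 \frac{1}{5 - 29}}\right) + 27834} = \frac{1}{\left(- \frac{173}{-24} - \frac{206}{173 \frac{1}{-24}}\right) + 27834} = \frac{1}{\left(- \frac{173 \left(-1\right)}{24} - \frac{206}{173 \left(- \frac{1}{24}\right)}\right) + 27834} = \frac{1}{\left(\left(-1\right) \left(- \frac{173}{24}\right) - \frac{206}{- \frac{173}{24}}\right) + 27834} = \frac{1}{\left(\frac{173}{24} - - \frac{4944}{173}\right) + 27834} = \frac{1}{\left(\frac{173}{24} + \frac{4944}{173}\right) + 27834} = \frac{1}{\frac{148585}{4152} + 27834} = \frac{1}{\frac{115715353}{4152}} = \frac{4152}{115715353}$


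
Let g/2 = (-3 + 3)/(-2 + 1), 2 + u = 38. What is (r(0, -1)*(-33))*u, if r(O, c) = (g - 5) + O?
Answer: 5940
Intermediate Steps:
u = 36 (u = -2 + 38 = 36)
g = 0 (g = 2*((-3 + 3)/(-2 + 1)) = 2*(0/(-1)) = 2*(0*(-1)) = 2*0 = 0)
r(O, c) = -5 + O (r(O, c) = (0 - 5) + O = -5 + O)
(r(0, -1)*(-33))*u = ((-5 + 0)*(-33))*36 = -5*(-33)*36 = 165*36 = 5940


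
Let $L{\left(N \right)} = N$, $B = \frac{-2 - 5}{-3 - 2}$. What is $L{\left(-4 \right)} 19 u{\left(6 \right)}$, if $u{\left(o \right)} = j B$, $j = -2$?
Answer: $\frac{1064}{5} \approx 212.8$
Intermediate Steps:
$B = \frac{7}{5}$ ($B = - \frac{7}{-5} = \left(-7\right) \left(- \frac{1}{5}\right) = \frac{7}{5} \approx 1.4$)
$u{\left(o \right)} = - \frac{14}{5}$ ($u{\left(o \right)} = \left(-2\right) \frac{7}{5} = - \frac{14}{5}$)
$L{\left(-4 \right)} 19 u{\left(6 \right)} = \left(-4\right) 19 \left(- \frac{14}{5}\right) = \left(-76\right) \left(- \frac{14}{5}\right) = \frac{1064}{5}$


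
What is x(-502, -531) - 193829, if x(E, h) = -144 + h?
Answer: -194504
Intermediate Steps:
x(-502, -531) - 193829 = (-144 - 531) - 193829 = -675 - 193829 = -194504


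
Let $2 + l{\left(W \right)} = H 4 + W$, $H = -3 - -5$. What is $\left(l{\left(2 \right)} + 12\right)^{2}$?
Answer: $400$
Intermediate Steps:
$H = 2$ ($H = -3 + 5 = 2$)
$l{\left(W \right)} = 6 + W$ ($l{\left(W \right)} = -2 + \left(2 \cdot 4 + W\right) = -2 + \left(8 + W\right) = 6 + W$)
$\left(l{\left(2 \right)} + 12\right)^{2} = \left(\left(6 + 2\right) + 12\right)^{2} = \left(8 + 12\right)^{2} = 20^{2} = 400$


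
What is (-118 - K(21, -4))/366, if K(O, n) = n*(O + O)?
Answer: 25/183 ≈ 0.13661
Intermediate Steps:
K(O, n) = 2*O*n (K(O, n) = n*(2*O) = 2*O*n)
(-118 - K(21, -4))/366 = (-118 - 2*21*(-4))/366 = (-118 - 1*(-168))*(1/366) = (-118 + 168)*(1/366) = 50*(1/366) = 25/183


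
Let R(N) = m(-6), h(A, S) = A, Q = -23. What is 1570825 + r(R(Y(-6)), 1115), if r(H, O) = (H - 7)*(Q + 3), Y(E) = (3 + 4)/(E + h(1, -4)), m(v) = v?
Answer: 1571085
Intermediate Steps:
Y(E) = 7/(1 + E) (Y(E) = (3 + 4)/(E + 1) = 7/(1 + E))
R(N) = -6
r(H, O) = 140 - 20*H (r(H, O) = (H - 7)*(-23 + 3) = (-7 + H)*(-20) = 140 - 20*H)
1570825 + r(R(Y(-6)), 1115) = 1570825 + (140 - 20*(-6)) = 1570825 + (140 + 120) = 1570825 + 260 = 1571085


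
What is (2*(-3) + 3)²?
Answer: 9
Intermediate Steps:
(2*(-3) + 3)² = (-6 + 3)² = (-3)² = 9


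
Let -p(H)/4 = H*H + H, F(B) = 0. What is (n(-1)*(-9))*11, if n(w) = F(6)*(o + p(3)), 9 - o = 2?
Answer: 0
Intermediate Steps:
o = 7 (o = 9 - 1*2 = 9 - 2 = 7)
p(H) = -4*H - 4*H**2 (p(H) = -4*(H*H + H) = -4*(H**2 + H) = -4*(H + H**2) = -4*H - 4*H**2)
n(w) = 0 (n(w) = 0*(7 - 4*3*(1 + 3)) = 0*(7 - 4*3*4) = 0*(7 - 48) = 0*(-41) = 0)
(n(-1)*(-9))*11 = (0*(-9))*11 = 0*11 = 0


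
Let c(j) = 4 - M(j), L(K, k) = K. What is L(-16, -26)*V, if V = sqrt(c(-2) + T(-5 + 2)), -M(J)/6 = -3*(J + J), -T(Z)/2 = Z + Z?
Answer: -32*sqrt(22) ≈ -150.09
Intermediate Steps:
T(Z) = -4*Z (T(Z) = -2*(Z + Z) = -4*Z)
M(J) = 36*J (M(J) = -(-18)*(J + J) = -(-18)*2*J = -(-36)*J = 36*J)
c(j) = 4 - 36*j
V = 2*sqrt(22) (V = sqrt((4 - 36*(-2)) - 4*(-5 + 2)) = sqrt((4 + 72) - 4*(-3)) = sqrt(76 + 12) = sqrt(88) = 2*sqrt(22) ≈ 9.3808)
L(-16, -26)*V = -32*sqrt(22)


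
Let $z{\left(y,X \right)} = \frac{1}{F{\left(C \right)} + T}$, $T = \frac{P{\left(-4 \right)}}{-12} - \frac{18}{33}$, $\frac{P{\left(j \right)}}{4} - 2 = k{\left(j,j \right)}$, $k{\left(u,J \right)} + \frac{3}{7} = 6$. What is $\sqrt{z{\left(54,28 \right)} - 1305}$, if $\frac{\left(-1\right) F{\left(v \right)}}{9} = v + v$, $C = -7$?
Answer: $\frac{i \sqrt{1052331880038}}{28397} \approx 36.125 i$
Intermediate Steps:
$k{\left(u,J \right)} = \frac{39}{7}$ ($k{\left(u,J \right)} = - \frac{3}{7} + 6 = \frac{39}{7}$)
$P{\left(j \right)} = \frac{212}{7}$ ($P{\left(j \right)} = 8 + 4 \cdot \frac{39}{7} = 8 + \frac{156}{7} = \frac{212}{7}$)
$T = - \frac{709}{231}$ ($T = \frac{212}{7 \left(-12\right)} - \frac{18}{33} = \frac{212}{7} \left(- \frac{1}{12}\right) - \frac{6}{11} = - \frac{53}{21} - \frac{6}{11} = - \frac{709}{231} \approx -3.0693$)
$F{\left(v \right)} = - 18 v$ ($F{\left(v \right)} = - 9 \left(v + v\right) = - 9 \cdot 2 v = - 18 v$)
$z{\left(y,X \right)} = \frac{231}{28397}$ ($z{\left(y,X \right)} = \frac{1}{\left(-18\right) \left(-7\right) - \frac{709}{231}} = \frac{1}{126 - \frac{709}{231}} = \frac{1}{\frac{28397}{231}} = \frac{231}{28397}$)
$\sqrt{z{\left(54,28 \right)} - 1305} = \sqrt{\frac{231}{28397} - 1305} = \sqrt{- \frac{37057854}{28397}} = \frac{i \sqrt{1052331880038}}{28397}$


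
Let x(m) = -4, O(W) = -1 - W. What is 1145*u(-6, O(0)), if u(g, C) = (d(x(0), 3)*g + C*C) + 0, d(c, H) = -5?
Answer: 35495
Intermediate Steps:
u(g, C) = C**2 - 5*g (u(g, C) = (-5*g + C*C) + 0 = (-5*g + C**2) + 0 = (C**2 - 5*g) + 0 = C**2 - 5*g)
1145*u(-6, O(0)) = 1145*((-1 - 1*0)**2 - 5*(-6)) = 1145*((-1 + 0)**2 + 30) = 1145*((-1)**2 + 30) = 1145*(1 + 30) = 1145*31 = 35495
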